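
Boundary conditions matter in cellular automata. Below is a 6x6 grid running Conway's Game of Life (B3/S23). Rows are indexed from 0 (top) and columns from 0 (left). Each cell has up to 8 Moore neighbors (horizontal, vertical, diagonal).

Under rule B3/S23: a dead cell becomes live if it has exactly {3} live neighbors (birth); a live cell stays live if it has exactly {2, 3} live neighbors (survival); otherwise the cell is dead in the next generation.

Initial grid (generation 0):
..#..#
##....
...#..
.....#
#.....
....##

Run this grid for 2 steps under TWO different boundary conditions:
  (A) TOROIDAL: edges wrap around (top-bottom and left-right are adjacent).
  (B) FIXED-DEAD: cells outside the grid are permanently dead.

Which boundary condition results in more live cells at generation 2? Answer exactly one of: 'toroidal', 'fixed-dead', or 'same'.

Answer: toroidal

Derivation:
Under TOROIDAL boundary, generation 2:
..###.
..#...
#.....
.....#
#...#.
.#.#..
Population = 10

Under FIXED-DEAD boundary, generation 2:
.##...
.##...
......
......
......
......
Population = 4

Comparison: toroidal=10, fixed-dead=4 -> toroidal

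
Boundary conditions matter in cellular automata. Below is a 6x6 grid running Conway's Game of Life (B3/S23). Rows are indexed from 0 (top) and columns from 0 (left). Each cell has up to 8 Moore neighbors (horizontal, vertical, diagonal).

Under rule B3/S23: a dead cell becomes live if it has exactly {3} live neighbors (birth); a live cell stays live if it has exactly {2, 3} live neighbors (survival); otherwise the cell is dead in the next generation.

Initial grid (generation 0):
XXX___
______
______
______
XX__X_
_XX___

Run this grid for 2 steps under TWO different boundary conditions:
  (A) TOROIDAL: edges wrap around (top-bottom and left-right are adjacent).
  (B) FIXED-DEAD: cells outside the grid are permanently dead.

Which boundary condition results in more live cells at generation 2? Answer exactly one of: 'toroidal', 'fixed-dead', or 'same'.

Under TOROIDAL boundary, generation 2:
XXX___
_X____
______
_X____
XXX___
___X_X
Population = 10

Under FIXED-DEAD boundary, generation 2:
______
______
______
_X____
X_X___
X_X___
Population = 5

Comparison: toroidal=10, fixed-dead=5 -> toroidal

Answer: toroidal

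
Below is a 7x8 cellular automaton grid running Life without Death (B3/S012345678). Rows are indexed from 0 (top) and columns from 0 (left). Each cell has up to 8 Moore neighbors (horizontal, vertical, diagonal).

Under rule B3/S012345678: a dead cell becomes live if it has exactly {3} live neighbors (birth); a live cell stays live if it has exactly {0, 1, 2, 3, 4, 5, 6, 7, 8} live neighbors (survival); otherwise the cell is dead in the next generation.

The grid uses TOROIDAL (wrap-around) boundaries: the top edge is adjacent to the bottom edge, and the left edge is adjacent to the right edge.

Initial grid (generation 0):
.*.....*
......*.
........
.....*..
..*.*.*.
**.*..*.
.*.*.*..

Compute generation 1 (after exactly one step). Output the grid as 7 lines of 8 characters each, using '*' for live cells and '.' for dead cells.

Simulating step by step:
Generation 0 (given above): 14 live cells
Generation 1: 24 live cells
(generation 1 grid is the final answer)

Answer: ***...**
......*.
........
.....*..
.****.**
**.*..**
.*.*****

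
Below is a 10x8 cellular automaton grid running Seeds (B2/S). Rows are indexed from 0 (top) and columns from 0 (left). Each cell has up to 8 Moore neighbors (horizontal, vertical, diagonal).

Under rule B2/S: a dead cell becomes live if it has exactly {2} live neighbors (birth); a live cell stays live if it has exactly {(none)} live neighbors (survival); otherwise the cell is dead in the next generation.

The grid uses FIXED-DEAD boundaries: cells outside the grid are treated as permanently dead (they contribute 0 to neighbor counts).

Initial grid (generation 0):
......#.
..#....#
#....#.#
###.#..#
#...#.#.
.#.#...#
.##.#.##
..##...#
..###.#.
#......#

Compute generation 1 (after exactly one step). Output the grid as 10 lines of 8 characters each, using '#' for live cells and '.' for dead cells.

Answer: .......#
.#...#..
....#...
........
........
........
#....#..
........
.....#..
.##.###.

Derivation:
Simulating step by step:
Generation 0 (given above): 31 live cells
Generation 1: 12 live cells
(generation 1 grid is the final answer)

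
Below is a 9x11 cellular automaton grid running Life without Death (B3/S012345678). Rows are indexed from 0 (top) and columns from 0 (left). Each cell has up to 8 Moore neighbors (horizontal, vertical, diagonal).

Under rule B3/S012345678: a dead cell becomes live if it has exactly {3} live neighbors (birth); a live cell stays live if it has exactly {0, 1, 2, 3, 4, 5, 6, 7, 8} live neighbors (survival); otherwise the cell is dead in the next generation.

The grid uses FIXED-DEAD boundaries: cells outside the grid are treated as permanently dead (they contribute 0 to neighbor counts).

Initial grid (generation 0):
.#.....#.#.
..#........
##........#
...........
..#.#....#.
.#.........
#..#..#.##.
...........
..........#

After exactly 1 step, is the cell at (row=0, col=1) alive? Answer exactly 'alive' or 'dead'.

Simulating step by step:
Generation 0 (given above): 17 live cells
Generation 1: 24 live cells
.#.....#.#.
#.#........
##........#
.#.........
..#.#....#.
.###....##.
#..#..#.##.
.........#.
..........#

Cell (0,1) at generation 1: 1 -> alive

Answer: alive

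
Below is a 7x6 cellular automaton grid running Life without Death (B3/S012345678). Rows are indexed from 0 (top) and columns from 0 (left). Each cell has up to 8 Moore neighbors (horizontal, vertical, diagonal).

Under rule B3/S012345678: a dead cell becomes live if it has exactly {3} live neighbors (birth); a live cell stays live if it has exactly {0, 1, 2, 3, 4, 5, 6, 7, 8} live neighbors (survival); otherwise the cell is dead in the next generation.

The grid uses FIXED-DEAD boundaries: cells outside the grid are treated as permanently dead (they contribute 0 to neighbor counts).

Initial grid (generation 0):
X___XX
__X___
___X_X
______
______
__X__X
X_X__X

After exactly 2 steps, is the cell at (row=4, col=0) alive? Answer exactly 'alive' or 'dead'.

Simulating step by step:
Generation 0 (given above): 11 live cells
Generation 1: 15 live cells
X___XX
__XX_X
___X_X
______
______
_XX__X
XXX__X
Generation 2: 18 live cells
X__XXX
__XX_X
__XX_X
______
______
XXX__X
XXX__X

Cell (4,0) at generation 2: 0 -> dead

Answer: dead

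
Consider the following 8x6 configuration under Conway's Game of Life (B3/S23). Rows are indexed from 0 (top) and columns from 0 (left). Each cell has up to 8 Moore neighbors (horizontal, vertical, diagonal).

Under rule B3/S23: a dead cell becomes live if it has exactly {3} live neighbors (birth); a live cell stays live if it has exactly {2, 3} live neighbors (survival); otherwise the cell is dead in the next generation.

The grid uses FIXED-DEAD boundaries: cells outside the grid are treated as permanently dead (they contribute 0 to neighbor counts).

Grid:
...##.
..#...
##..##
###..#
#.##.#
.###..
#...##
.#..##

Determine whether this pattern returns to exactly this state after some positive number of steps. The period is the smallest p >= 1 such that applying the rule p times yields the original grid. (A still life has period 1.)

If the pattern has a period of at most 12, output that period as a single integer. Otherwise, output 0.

Answer: 0

Derivation:
Simulating and comparing each generation to the original:
Gen 0 (original, given above): 24 live cells
Gen 1: 16 live cells, differs from original
Gen 2: 14 live cells, differs from original
Gen 3: 12 live cells, differs from original
Gen 4: 13 live cells, differs from original
Gen 5: 11 live cells, differs from original
Gen 6: 12 live cells, differs from original
Gen 7: 11 live cells, differs from original
Gen 8: 10 live cells, differs from original
Gen 9: 8 live cells, differs from original
Gen 10: 9 live cells, differs from original
Gen 11: 7 live cells, differs from original
Gen 12: 8 live cells, differs from original
No period found within 12 steps.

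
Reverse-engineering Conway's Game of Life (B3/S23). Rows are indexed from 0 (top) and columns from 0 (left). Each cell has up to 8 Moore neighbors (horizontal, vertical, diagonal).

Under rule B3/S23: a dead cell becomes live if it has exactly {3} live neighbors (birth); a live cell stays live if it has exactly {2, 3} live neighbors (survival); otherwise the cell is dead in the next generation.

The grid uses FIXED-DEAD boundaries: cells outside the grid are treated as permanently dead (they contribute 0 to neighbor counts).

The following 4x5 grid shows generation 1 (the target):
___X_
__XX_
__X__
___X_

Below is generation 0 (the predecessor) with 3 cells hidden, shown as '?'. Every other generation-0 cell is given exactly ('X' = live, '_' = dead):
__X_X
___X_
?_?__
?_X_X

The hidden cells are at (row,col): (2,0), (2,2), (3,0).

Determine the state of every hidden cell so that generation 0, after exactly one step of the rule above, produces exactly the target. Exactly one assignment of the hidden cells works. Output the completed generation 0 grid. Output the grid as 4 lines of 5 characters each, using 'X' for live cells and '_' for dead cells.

Hidden generation-0 cells (in order): (2,0), (2,2), (3,0).
A hidden cell only influences target cells in its own 3x3 neighborhood. Try each of the 2^3 = 8 assignments, step the completed generation 0 forward once under B3/S23, and compare with the target:
  (2,0)=_ (2,2)=_ (3,0)=_ -> step gives (1,2)='_' but target has 'X' -> reject
  (2,0)=_ (2,2)=_ (3,0)=X -> step gives (1,2)='_' but target has 'X' -> reject
  (2,0)=_ (2,2)=X (3,0)=_ -> step reproduces the target at every cell -> ACCEPT
  (2,0)=_ (2,2)=X (3,0)=X -> step gives (2,1)='X' but target has '_' -> reject
  (2,0)=X (2,2)=_ (3,0)=_ -> step gives (1,2)='_' but target has 'X' -> reject
  (2,0)=X (2,2)=_ (3,0)=X -> step gives (1,2)='_' but target has 'X' -> reject
  (2,0)=X (2,2)=X (3,0)=_ -> step gives (1,1)='X' but target has '_' -> reject
  (2,0)=X (2,2)=X (3,0)=X -> step gives (1,1)='X' but target has '_' -> reject
Unique solution: (2,0)=dead, (2,2)=live, (3,0)=dead.
Check: live-neighbor counts of every cell in the completed generation 0:
01131
02332
02242
02130
Applying B3/S23 to generation 0 with these counts gives:
___X_
__XX_
__X__
___X_
which matches the target exactly.

Answer: __X_X
___X_
__X__
__X_X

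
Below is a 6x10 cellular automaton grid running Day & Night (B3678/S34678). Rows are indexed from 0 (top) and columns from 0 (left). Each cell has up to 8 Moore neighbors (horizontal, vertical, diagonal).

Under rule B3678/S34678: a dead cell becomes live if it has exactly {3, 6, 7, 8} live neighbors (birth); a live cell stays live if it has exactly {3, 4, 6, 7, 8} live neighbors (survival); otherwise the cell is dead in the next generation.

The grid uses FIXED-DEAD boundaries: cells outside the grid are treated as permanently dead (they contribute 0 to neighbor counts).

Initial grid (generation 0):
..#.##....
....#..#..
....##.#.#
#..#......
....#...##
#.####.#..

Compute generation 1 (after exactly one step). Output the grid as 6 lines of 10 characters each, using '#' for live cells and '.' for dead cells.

Simulating step by step:
Generation 0 (given above): 20 live cells
Generation 1: 16 live cells
(generation 1 grid is the final answer)

Answer: ...#......
....#...#.
...##.#.#.
.....#...#
.##.##....
...##...#.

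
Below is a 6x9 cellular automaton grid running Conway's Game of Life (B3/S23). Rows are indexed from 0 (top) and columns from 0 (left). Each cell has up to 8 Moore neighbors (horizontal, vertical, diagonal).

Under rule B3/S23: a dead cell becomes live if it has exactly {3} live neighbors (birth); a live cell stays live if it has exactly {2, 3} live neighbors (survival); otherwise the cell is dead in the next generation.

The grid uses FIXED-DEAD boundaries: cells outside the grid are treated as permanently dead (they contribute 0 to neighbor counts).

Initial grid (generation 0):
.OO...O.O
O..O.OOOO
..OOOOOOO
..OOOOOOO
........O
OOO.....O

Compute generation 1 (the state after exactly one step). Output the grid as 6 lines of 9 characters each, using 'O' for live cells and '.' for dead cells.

Answer: .OO..OO.O
.........
.O.......
..O......
....OOO.O
.O.......

Derivation:
Simulating step by step:
Generation 0 (given above): 29 live cells
Generation 1: 12 live cells
(generation 1 grid is the final answer)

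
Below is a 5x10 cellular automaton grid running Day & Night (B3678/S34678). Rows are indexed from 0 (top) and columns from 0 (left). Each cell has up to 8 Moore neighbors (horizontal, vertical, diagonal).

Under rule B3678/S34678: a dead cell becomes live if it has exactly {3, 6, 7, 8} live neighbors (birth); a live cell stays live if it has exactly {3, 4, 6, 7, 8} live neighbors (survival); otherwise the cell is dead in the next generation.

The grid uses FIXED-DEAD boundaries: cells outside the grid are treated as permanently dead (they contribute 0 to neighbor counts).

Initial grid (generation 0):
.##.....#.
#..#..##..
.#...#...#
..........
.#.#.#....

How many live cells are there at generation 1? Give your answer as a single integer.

Answer: 5

Derivation:
Simulating step by step:
Generation 0 (given above): 13 live cells
Generation 1: 5 live cells
.......#..
........#.
......#...
..#.#.....
..........
Population at generation 1: 5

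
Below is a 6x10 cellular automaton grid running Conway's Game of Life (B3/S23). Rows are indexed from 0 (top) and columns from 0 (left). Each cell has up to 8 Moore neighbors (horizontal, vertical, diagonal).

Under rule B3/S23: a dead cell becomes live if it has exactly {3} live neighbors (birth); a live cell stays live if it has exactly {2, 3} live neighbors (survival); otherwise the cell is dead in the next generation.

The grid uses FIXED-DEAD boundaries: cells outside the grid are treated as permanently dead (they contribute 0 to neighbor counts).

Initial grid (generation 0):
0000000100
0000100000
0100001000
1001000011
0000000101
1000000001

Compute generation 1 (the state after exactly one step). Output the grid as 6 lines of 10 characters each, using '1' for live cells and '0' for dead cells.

Simulating step by step:
Generation 0 (given above): 12 live cells
Generation 1: 5 live cells
(generation 1 grid is the final answer)

Answer: 0000000000
0000000000
0000000000
0000000111
0000000001
0000000010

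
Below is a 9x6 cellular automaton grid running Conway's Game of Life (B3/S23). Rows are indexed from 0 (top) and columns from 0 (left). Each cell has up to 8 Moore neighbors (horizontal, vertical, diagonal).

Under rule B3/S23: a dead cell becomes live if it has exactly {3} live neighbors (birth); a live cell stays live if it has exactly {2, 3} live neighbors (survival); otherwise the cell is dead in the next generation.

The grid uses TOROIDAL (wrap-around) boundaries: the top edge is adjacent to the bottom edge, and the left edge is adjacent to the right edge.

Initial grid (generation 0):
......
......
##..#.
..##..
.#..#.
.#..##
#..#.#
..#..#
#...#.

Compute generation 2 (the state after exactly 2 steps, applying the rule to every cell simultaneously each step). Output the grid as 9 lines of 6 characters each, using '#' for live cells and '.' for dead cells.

Simulating step by step:
Generation 0 (given above): 17 live cells
Generation 1: 21 live cells
......
......
.###..
#.####
##..##
.###..
.###..
.#.#..
.....#
Generation 2: 11 live cells
(generation 2 grid is the final answer)

Answer: ......
..#...
##...#
......
......
.....#
#...#.
##.##.
......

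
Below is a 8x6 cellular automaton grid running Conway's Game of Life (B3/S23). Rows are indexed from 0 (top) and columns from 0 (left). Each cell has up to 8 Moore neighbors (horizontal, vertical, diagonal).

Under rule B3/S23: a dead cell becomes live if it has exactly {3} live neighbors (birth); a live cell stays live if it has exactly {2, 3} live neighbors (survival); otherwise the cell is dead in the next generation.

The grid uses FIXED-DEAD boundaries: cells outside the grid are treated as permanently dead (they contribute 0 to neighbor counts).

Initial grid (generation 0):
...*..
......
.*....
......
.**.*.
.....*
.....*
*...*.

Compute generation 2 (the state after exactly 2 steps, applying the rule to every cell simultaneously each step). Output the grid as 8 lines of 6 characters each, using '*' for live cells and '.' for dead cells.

Simulating step by step:
Generation 0 (given above): 9 live cells
Generation 1: 6 live cells
......
......
......
.**...
......
....**
....**
......
Generation 2: 4 live cells
(generation 2 grid is the final answer)

Answer: ......
......
......
......
......
....**
....**
......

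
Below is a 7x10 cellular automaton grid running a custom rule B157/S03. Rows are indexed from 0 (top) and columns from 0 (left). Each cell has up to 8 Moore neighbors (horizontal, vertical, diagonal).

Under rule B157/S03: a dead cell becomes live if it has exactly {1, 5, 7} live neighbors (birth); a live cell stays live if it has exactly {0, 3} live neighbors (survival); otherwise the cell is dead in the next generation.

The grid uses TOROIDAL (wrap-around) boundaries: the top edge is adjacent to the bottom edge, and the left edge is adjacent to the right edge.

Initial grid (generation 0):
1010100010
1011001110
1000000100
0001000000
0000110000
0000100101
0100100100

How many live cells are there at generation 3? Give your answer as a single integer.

Simulating step by step:
Generation 0 (given above): 21 live cells
Generation 1: 26 live cells
0111000110
0101000011
0000010100
1110000111
1010100101
0110100001
0000000000
Generation 2: 17 live cells
0000001010
0010010000
1000010101
0000000100
0101000000
0100001100
0010011000
Generation 3: 20 live cells
0000001011
0011000000
0011000000
0001010000
0001110000
0000001010
1001110101
Population at generation 3: 20

Answer: 20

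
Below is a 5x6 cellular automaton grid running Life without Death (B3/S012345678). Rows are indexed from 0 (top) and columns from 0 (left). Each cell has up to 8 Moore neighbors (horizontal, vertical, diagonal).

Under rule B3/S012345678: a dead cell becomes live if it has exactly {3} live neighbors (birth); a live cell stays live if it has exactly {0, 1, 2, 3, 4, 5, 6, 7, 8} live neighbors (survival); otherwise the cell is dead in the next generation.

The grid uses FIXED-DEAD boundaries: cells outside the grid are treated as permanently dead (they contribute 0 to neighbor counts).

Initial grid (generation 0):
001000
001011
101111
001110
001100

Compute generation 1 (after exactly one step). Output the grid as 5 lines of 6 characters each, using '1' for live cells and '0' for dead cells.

Answer: 001100
001011
101111
001111
001110

Derivation:
Simulating step by step:
Generation 0 (given above): 14 live cells
Generation 1: 17 live cells
(generation 1 grid is the final answer)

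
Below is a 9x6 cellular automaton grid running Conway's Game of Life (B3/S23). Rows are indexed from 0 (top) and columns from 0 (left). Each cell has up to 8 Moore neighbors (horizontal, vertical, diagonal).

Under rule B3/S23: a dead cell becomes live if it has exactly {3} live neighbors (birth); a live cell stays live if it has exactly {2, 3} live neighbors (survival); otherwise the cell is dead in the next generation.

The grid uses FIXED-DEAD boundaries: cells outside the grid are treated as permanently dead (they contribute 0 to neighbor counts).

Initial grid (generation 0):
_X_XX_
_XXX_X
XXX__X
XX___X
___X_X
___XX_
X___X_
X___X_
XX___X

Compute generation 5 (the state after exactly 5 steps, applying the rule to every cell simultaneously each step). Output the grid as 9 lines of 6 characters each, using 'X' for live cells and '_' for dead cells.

Answer: ___XX_
_____X
__XX_X
_XX__X
_XX_XX
__X_XX
_X___X
X___X_
___X__

Derivation:
Simulating step by step:
Generation 0 (given above): 25 live cells
Generation 1: 20 live cells
_X_XX_
_____X
___X_X
X____X
__XX_X
___X_X
____XX
X___XX
XX____
Generation 2: 21 live cells
____X_
__XX_X
_____X
__XX_X
__XX_X
__XX_X
___X__
XX__XX
XX____
Generation 3: 19 live cells
___XX_
___X_X
_____X
__XX_X
_X___X
______
_X_X_X
XXX_X_
XX____
Generation 4: 21 live cells
___XX_
___X_X
__XX_X
__X__X
__X_X_
__X_X_
XX_XX_
___XX_
X_X___
Generation 5: 21 live cells
(generation 5 grid is the final answer)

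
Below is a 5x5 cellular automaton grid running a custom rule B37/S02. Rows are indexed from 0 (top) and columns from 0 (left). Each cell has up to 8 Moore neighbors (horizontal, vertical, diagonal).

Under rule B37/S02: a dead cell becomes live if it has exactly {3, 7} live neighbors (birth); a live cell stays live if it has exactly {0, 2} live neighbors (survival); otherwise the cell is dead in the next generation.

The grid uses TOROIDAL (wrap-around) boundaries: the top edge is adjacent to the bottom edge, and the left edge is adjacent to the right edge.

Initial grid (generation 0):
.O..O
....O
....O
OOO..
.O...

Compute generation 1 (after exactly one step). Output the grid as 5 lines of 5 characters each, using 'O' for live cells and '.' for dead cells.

Answer: .....
...OO
.O.OO
..O..
.....

Derivation:
Simulating step by step:
Generation 0 (given above): 8 live cells
Generation 1: 6 live cells
(generation 1 grid is the final answer)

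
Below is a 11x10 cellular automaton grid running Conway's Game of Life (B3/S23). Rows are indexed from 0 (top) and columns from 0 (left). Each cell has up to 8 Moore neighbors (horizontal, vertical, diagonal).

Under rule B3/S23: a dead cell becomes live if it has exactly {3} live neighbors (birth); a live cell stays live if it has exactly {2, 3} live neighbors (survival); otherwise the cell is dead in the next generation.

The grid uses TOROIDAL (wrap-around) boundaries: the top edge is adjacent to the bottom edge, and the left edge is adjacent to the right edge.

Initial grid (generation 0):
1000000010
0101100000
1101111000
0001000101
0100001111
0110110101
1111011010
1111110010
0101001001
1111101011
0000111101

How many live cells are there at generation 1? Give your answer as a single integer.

Answer: 29

Derivation:
Simulating step by step:
Generation 0 (given above): 56 live cells
Generation 1: 29 live cells
1001001111
0101000001
1100011000
0101000001
0101110001
0000100000
0000000010
0000000010
0000001000
0100000000
0010101000
Population at generation 1: 29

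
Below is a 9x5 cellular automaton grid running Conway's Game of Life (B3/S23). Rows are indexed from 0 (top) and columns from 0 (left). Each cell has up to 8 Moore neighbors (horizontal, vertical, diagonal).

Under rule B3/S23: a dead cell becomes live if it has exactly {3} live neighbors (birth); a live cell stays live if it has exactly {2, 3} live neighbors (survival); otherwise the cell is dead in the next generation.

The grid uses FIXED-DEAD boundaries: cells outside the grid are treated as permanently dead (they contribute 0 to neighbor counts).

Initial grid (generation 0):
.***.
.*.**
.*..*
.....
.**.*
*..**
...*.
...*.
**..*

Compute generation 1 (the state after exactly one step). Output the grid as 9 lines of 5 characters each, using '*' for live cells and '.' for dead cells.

Simulating step by step:
Generation 0 (given above): 19 live cells
Generation 1: 22 live cells
(generation 1 grid is the final answer)

Answer: .*.**
**..*
..***
.***.
.**.*
.*..*
..**.
..***
.....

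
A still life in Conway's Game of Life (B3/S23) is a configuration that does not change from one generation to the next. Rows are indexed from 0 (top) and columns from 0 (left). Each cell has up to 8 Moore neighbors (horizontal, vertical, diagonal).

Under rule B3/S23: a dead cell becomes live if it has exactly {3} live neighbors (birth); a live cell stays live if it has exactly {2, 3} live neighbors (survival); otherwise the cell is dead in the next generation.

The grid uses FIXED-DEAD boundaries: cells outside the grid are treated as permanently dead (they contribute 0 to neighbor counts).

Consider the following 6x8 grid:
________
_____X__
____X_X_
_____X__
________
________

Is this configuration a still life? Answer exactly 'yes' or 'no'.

Compute generation 1 and compare to generation 0 (given above):
Generation 1:
________
_____X__
____X_X_
_____X__
________
________
The grids are IDENTICAL -> still life.

Answer: yes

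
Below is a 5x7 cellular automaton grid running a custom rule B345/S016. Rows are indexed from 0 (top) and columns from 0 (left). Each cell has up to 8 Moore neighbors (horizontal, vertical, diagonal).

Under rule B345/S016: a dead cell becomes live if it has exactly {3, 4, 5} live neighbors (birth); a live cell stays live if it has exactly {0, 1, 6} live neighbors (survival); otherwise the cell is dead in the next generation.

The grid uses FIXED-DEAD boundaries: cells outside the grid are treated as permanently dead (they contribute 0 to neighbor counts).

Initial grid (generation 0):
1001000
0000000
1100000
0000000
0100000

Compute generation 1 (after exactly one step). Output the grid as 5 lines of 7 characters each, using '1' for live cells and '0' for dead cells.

Simulating step by step:
Generation 0 (given above): 5 live cells
Generation 1: 9 live cells
(generation 1 grid is the final answer)

Answer: 1001000
1100000
1100000
1100000
0100000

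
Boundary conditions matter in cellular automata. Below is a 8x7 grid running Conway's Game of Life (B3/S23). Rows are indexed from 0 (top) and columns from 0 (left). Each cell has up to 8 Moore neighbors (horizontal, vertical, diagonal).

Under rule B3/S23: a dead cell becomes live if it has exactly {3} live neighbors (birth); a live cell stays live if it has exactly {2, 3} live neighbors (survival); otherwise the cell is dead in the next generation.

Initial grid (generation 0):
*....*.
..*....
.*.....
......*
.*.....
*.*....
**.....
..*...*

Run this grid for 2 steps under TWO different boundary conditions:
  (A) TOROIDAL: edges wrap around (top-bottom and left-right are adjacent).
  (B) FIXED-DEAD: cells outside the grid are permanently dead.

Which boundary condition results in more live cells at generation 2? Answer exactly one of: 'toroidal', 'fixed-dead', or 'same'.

Answer: toroidal

Derivation:
Under TOROIDAL boundary, generation 2:
.......
*......
.......
**.....
*.....*
..*....
*.....*
.*...**
Population = 11

Under FIXED-DEAD boundary, generation 2:
.......
.......
.......
.......
.*.....
*.*....
*.*....
.*.....
Population = 6

Comparison: toroidal=11, fixed-dead=6 -> toroidal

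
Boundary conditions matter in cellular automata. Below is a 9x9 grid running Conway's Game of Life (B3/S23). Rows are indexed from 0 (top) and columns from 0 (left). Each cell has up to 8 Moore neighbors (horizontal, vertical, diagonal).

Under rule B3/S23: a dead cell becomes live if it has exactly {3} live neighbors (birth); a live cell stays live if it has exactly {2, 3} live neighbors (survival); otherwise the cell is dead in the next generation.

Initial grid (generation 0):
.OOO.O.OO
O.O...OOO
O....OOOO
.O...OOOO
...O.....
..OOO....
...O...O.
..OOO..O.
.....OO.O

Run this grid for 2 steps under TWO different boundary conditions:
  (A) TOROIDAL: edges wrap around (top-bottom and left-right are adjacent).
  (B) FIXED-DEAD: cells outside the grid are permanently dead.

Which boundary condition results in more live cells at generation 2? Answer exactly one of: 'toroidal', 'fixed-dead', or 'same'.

Under TOROIDAL boundary, generation 2:
.....O...
.O...O...
.....O...
....OO...
...O..O..
...OOOO..
..O..O...
.OOOOOOOO
.......OO
Population = 24

Under FIXED-DEAD boundary, generation 2:
.O..O....
O...O....
.O...O...
....OO.O.
...O..OO.
...OOOO..
..O..O...
..O....OO
..O....OO
Population = 24

Comparison: toroidal=24, fixed-dead=24 -> same

Answer: same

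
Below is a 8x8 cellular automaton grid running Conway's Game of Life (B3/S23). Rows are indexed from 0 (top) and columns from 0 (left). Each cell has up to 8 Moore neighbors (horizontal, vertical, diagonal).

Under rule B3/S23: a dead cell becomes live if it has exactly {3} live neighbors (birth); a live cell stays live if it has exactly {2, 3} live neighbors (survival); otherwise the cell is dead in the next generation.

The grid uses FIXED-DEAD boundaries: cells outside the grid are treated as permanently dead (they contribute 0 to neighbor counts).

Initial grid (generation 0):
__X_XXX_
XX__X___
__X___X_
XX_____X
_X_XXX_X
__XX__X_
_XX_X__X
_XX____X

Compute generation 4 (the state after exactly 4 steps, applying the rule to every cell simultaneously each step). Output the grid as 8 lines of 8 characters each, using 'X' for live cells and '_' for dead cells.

Simulating step by step:
Generation 0 (given above): 27 live cells
Generation 1: 28 live cells
_X_XXX__
_XX_X_X_
__X_____
XX_XXX_X
XX_XXX_X
______XX
______XX
_XXX____
Generation 2: 19 live cells
_X_XXX__
_X__X___
X_____X_
X____X__
XX_X___X
____X___
__X___XX
__X_____
Generation 3: 23 live cells
__XXXX__
XXXXX___
XX___X__
X_____X_
XX__X___
_XXX__XX
___X____
________
Generation 4: 16 live cells
(generation 4 grid is the final answer)

Answer: _____X__
X_______
___XXX__
_____X__
X__X_XXX
XX_XX___
___X____
________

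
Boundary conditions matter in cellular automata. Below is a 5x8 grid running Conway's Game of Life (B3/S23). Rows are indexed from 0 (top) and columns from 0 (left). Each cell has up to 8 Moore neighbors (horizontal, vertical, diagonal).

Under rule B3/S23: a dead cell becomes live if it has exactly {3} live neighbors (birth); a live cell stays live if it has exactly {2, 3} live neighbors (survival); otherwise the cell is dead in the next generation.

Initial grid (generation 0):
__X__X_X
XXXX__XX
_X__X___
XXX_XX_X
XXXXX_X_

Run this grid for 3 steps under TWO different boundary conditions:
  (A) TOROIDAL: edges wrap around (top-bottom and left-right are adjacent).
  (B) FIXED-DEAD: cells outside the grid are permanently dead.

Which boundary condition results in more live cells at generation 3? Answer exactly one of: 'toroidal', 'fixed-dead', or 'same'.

Under TOROIDAL boundary, generation 3:
_____XX_
___X_X__
___XX___
________
________
Population = 6

Under FIXED-DEAD boundary, generation 3:
__XXX___
__X__X_X
___XXX_X
____XXXX
______X_
Population = 15

Comparison: toroidal=6, fixed-dead=15 -> fixed-dead

Answer: fixed-dead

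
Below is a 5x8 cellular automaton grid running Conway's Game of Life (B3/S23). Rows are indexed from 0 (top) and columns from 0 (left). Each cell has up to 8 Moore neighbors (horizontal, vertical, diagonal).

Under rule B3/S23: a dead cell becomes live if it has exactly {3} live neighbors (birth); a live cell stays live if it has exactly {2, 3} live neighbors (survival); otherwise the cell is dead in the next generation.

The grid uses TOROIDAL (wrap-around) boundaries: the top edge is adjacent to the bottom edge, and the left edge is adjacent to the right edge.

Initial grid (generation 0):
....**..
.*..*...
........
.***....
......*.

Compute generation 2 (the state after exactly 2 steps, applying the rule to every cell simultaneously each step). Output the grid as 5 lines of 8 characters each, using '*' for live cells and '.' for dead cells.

Simulating step by step:
Generation 0 (given above): 8 live cells
Generation 1: 11 live cells
....**..
....**..
.*.*....
..*.....
..****..
Generation 2: 9 live cells
(generation 2 grid is the final answer)

Answer: ......*.
...*.*..
..***...
.*......
..*..*..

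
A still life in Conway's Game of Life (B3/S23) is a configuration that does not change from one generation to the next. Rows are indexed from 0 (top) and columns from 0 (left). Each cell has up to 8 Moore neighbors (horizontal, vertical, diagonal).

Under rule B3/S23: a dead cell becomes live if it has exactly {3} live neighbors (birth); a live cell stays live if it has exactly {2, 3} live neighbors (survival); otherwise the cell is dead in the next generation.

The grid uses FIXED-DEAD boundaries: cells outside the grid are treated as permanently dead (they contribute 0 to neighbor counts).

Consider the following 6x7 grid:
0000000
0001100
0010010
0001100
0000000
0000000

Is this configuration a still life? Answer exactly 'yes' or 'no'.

Compute generation 1 and compare to generation 0 (given above):
Generation 1:
0000000
0001100
0010010
0001100
0000000
0000000
The grids are IDENTICAL -> still life.

Answer: yes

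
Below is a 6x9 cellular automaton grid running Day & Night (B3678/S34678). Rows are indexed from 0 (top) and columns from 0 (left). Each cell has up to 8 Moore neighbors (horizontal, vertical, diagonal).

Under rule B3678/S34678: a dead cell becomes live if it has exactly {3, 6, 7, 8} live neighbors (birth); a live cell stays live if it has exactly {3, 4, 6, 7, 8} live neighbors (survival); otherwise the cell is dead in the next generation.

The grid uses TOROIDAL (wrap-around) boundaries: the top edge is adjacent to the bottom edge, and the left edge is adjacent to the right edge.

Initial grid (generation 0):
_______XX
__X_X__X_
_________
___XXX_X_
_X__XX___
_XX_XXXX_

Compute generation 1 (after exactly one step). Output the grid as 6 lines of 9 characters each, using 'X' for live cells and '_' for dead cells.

Answer: _XX_X__XX
________X
_____XX__
____XXX__
____XXXX_
X__XXXXXX

Derivation:
Simulating step by step:
Generation 0 (given above): 18 live cells
Generation 1: 22 live cells
(generation 1 grid is the final answer)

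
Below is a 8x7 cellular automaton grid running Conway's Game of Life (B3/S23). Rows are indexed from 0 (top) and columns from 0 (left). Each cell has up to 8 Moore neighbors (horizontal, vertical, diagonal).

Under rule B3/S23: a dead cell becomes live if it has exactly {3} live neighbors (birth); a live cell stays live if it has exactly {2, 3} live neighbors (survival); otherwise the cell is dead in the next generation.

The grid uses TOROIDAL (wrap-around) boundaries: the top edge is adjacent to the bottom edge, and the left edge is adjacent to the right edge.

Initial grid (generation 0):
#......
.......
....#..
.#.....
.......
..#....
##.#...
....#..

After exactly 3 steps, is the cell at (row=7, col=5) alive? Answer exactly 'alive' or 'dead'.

Answer: dead

Derivation:
Simulating step by step:
Generation 0 (given above): 8 live cells
Generation 1: 7 live cells
.......
.......
.......
.......
.......
.##....
.###...
##.....
Generation 2: 5 live cells
.......
.......
.......
.......
.......
.#.#...
...#...
##.....
Generation 3: 3 live cells
.......
.......
.......
.......
.......
..#....
##.....
.......

Cell (7,5) at generation 3: 0 -> dead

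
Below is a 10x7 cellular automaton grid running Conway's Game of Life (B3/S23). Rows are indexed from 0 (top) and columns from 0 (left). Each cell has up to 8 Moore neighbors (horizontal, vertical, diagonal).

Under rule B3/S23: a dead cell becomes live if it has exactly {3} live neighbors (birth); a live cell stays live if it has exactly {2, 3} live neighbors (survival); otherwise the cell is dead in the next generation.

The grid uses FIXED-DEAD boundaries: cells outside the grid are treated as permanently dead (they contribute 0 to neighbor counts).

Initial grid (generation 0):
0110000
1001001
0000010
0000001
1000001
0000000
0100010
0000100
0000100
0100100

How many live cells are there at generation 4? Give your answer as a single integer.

Answer: 10

Derivation:
Simulating step by step:
Generation 0 (given above): 15 live cells
Generation 1: 13 live cells
0110000
0110000
0000011
0000011
0000000
0000000
0000000
0000110
0001110
0000000
Generation 2: 13 live cells
0110000
0110000
0000011
0000011
0000000
0000000
0000000
0001010
0001010
0000100
Generation 3: 11 live cells
0110000
0110000
0000011
0000011
0000000
0000000
0000000
0000000
0001010
0000100
Generation 4: 10 live cells
0110000
0110000
0000011
0000011
0000000
0000000
0000000
0000000
0000100
0000100
Population at generation 4: 10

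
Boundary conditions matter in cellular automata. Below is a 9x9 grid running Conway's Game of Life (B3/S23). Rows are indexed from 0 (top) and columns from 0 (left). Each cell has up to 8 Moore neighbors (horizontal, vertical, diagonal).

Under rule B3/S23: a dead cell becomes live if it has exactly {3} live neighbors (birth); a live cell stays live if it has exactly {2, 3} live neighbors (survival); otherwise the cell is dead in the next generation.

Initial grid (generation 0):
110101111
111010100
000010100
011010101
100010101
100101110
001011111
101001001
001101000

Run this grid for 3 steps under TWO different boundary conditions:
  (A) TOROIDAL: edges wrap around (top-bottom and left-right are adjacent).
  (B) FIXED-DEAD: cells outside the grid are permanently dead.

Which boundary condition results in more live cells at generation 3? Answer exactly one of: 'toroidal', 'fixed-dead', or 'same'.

Answer: toroidal

Derivation:
Under TOROIDAL boundary, generation 3:
000110101
000101100
000111011
000010100
001011000
010000000
100010000
110100001
010010000
Population = 26

Under FIXED-DEAD boundary, generation 3:
000011100
110100100
100000000
100010000
101011000
100000000
010100000
000000000
001000000
Population = 18

Comparison: toroidal=26, fixed-dead=18 -> toroidal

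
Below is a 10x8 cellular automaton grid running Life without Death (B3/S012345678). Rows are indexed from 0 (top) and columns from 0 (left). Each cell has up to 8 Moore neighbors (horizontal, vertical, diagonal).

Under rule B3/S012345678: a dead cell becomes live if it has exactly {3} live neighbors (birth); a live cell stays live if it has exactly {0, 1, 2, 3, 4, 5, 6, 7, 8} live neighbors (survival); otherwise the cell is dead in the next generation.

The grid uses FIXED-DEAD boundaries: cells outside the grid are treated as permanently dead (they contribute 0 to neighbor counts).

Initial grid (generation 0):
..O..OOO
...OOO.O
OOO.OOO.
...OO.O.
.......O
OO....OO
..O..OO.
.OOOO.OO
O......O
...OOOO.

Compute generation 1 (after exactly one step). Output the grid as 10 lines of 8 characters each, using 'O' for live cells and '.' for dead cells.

Answer: ..OO.OOO
...OOO.O
OOO.OOOO
.OOOO.OO
.....O.O
OO...OOO
O.O.OOO.
.OOOO.OO
OO.....O
...OOOO.

Derivation:
Simulating step by step:
Generation 0 (given above): 37 live cells
Generation 1: 47 live cells
(generation 1 grid is the final answer)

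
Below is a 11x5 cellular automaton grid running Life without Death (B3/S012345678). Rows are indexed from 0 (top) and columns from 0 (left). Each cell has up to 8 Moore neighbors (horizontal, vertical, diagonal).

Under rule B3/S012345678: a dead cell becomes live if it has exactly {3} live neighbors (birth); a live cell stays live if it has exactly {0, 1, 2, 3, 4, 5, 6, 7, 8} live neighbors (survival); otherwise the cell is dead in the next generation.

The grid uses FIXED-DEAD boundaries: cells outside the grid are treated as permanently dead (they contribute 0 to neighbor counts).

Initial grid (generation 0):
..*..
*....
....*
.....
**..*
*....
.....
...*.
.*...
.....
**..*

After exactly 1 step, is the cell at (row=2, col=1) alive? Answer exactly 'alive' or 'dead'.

Answer: dead

Derivation:
Simulating step by step:
Generation 0 (given above): 12 live cells
Generation 1: 15 live cells
..*..
*....
....*
.....
**..*
**...
.....
...*.
.*...
**...
**..*

Cell (2,1) at generation 1: 0 -> dead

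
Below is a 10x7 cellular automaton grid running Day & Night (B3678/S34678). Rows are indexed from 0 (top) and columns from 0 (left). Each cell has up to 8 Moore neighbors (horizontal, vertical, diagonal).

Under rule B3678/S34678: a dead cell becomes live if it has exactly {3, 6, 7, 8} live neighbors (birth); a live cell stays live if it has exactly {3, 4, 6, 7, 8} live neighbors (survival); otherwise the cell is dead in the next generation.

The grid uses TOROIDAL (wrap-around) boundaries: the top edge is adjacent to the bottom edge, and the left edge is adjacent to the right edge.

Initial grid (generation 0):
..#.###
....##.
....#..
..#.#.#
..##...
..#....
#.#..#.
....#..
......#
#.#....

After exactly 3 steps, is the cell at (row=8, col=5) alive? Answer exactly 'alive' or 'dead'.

Simulating step by step:
Generation 0 (given above): 20 live cells
Generation 1: 18 live cells
.#..###
....#.#
....#..
.....#.
.###...
..#....
.#.#...
.....##
.......
.#.#...
Generation 2: 17 live cells
..####.
#..###.
.......
..###..
..#....
.......
..#....
.......
.......
#.#.##.
Generation 3: 14 live cells
..###..
..##.##
..#..#.
...#...
.......
.......
.......
.......
.......
.#..###

Cell (8,5) at generation 3: 0 -> dead

Answer: dead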